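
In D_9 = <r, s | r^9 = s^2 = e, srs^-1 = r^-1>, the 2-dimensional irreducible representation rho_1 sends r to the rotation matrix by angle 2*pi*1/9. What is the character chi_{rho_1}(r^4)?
chi_{rho_1}(r^4) = 2*cos(2*pi*1*4/9) = -2*cos(pi/9)

rho_1(r^4) is rotation by angle 2*pi*1*4/9, whose trace is 2*cos(2*pi*1*4/9) = -2*cos(pi/9).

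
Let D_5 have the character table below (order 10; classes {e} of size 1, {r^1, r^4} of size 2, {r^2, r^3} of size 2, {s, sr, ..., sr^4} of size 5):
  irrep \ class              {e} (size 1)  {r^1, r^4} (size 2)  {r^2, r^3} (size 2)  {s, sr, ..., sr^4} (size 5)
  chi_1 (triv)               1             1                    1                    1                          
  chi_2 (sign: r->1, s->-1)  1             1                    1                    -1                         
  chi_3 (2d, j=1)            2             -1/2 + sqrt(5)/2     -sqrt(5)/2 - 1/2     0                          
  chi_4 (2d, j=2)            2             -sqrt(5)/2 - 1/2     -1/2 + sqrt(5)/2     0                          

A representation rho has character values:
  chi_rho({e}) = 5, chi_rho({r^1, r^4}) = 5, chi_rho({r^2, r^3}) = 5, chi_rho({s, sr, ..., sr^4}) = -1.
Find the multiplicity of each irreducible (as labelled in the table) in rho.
Multiplicities: chi_1: 2, chi_2: 3, chi_3: 0, chi_4: 0.

Justification: Use <chi_rho, chi> = (1/|G|) sum_C |C| * chi_rho(C) * conj(chi(C)) with |G| = 10 for each irreducible chi in the table:
  <chi_rho, chi_1> = (1/10)[1*(5)*conj(1) + 2*(5)*conj(1) + 2*(5)*conj(1) + 5*(-1)*conj(1)]
      = (1/10)[(5) + (10) + (10) + (-5)] = 20/10 = 2
  <chi_rho, chi_2> = (1/10)[1*(5)*conj(1) + 2*(5)*conj(1) + 2*(5)*conj(1) + 5*(-1)*conj(-1)]
      = (1/10)[(5) + (10) + (10) + (5)] = 30/10 = 3
  <chi_rho, chi_3> = (1/10)[1*(5)*conj(2) + 2*(5)*conj(-1/2 + sqrt(5)/2) + 2*(5)*conj(-sqrt(5)/2 - 1/2) + 5*(-1)*conj(0)]
      = (1/10)[(10) + (-5 + 5*sqrt(5)) + (-5*sqrt(5) - 5) + (0)] = 0/10 = 0
  <chi_rho, chi_4> = (1/10)[1*(5)*conj(2) + 2*(5)*conj(-sqrt(5)/2 - 1/2) + 2*(5)*conj(-1/2 + sqrt(5)/2) + 5*(-1)*conj(0)]
      = (1/10)[(10) + (-5*sqrt(5) - 5) + (-5 + 5*sqrt(5)) + (0)] = 0/10 = 0
Dimension check: dim(rho) = sum (mult * dim) = 2*1 + 3*1 + 0*2 + 0*2 = 5 = chi_rho(e) = 5.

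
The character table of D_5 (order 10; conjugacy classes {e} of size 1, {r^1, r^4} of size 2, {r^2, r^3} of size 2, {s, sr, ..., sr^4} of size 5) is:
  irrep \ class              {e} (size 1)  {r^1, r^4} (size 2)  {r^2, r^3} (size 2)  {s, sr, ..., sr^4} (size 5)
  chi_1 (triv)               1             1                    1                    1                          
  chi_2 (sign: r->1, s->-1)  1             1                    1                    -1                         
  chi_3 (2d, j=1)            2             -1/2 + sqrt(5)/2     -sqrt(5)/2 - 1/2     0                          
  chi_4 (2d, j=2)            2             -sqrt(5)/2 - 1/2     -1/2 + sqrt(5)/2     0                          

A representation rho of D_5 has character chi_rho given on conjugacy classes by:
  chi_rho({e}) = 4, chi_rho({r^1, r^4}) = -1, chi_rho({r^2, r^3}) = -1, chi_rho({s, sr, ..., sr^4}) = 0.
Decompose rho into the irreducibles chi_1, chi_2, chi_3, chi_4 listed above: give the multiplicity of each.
Multiplicities: chi_1: 0, chi_2: 0, chi_3: 1, chi_4: 1.

Working: Use <chi_rho, chi> = (1/|G|) sum_C |C| * chi_rho(C) * conj(chi(C)) with |G| = 10 for each irreducible chi in the table:
  <chi_rho, chi_1> = (1/10)[1*(4)*conj(1) + 2*(-1)*conj(1) + 2*(-1)*conj(1) + 5*(0)*conj(1)]
      = (1/10)[(4) + (-2) + (-2) + (0)] = 0/10 = 0
  <chi_rho, chi_2> = (1/10)[1*(4)*conj(1) + 2*(-1)*conj(1) + 2*(-1)*conj(1) + 5*(0)*conj(-1)]
      = (1/10)[(4) + (-2) + (-2) + (0)] = 0/10 = 0
  <chi_rho, chi_3> = (1/10)[1*(4)*conj(2) + 2*(-1)*conj(-1/2 + sqrt(5)/2) + 2*(-1)*conj(-sqrt(5)/2 - 1/2) + 5*(0)*conj(0)]
      = (1/10)[(8) + (1 - sqrt(5)) + (1 + sqrt(5)) + (0)] = 10/10 = 1
  <chi_rho, chi_4> = (1/10)[1*(4)*conj(2) + 2*(-1)*conj(-sqrt(5)/2 - 1/2) + 2*(-1)*conj(-1/2 + sqrt(5)/2) + 5*(0)*conj(0)]
      = (1/10)[(8) + (1 + sqrt(5)) + (1 - sqrt(5)) + (0)] = 10/10 = 1
Dimension check: dim(rho) = sum (mult * dim) = 0*1 + 0*1 + 1*2 + 1*2 = 4 = chi_rho(e) = 4.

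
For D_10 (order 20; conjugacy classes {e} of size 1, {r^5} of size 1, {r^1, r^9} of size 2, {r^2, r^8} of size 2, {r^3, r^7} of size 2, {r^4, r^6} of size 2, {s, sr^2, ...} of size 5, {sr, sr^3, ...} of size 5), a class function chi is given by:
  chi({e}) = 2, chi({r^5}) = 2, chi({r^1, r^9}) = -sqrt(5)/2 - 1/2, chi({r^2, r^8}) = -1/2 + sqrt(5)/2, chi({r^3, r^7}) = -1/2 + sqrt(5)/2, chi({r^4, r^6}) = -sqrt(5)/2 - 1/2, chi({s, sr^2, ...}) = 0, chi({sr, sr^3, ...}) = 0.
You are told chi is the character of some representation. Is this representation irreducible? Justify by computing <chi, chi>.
Irreducible: <chi, chi> = 1.

Justification: <chi, chi> = (1/|G|) sum_C |C| * |chi(C)|^2 = (1/20)[1*|2|^2 + 1*|2|^2 + 2*|-sqrt(5)/2 - 1/2|^2 + 2*|-1/2 + sqrt(5)/2|^2 + 2*|-1/2 + sqrt(5)/2|^2 + 2*|-sqrt(5)/2 - 1/2|^2 + 5*|0|^2 + 5*|0|^2]
  = (1/20)[(4) + (4) + (sqrt(5) + 3) + (3 - sqrt(5)) + (3 - sqrt(5)) + (sqrt(5) + 3) + (0) + (0)] = 20/20 = 1.
A character is irreducible iff <chi, chi> = 1, so this representation is irreducible.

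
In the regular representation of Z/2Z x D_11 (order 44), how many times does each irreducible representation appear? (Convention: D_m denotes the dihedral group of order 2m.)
Each irreducible V_i of dimension d_i appears with multiplicity d_i, i.e. rho_reg = (direct sum over all irreducibles V_i) d_i V_i. The irreducible dimensions for Z/2Z x D_11 are 1, 1, 1, 1, 2, 2, 2, 2, 2, 2, 2, 2, 2, 2: 4 irreducibles of dimension 1, each with multiplicity 1; 10 irreducibles of dimension 2, each with multiplicity 2. Total dimension 4*1*1 + 10*2*2 = 44 = |G|.

Proof sketch: General theorem: in the regular representation of a finite group G, each irreducible appears with multiplicity equal to its dimension. Check: dim(rho_reg) = sum d_i^2 = 1 + 1 + 1 + 1 + 4 + 4 + 4 + 4 + 4 + 4 + 4 + 4 + 4 + 4 = 44 = |G|.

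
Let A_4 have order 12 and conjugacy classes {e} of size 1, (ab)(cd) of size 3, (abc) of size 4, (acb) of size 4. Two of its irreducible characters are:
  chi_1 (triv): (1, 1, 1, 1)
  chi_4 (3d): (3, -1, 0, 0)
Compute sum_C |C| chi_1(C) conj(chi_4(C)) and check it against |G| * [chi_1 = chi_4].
Sum = 0; so <chi_1, chi_4> = 0 (distinct irreducibles are orthogonal).

Justification: Compute term by term over conjugacy classes (|C| * chi_1(C) * conj(chi_4(C))):
  1*(1)*conj(3) + 3*(1)*conj(-1) + 4*(1)*conj(0) + 4*(1)*conj(0)
  = (3) + (-3) + (0) + (0)
  = 0.
(Exp terms are combined using exp(i*s)*conj(exp(i*t)) = exp(i*(s-t)), and sums of them are collapsed using the identity that for every m > 1 the m distinct m-th roots of unity sum to 0, e.g. 1 + exp(2*I*pi/3) + exp(-2*I*pi/3) = 0.)
Dividing by |G| = 12 gives 0/12 = 0, matching the row-orthogonality relation <chi_1, chi_4> = [chi_1 = chi_4].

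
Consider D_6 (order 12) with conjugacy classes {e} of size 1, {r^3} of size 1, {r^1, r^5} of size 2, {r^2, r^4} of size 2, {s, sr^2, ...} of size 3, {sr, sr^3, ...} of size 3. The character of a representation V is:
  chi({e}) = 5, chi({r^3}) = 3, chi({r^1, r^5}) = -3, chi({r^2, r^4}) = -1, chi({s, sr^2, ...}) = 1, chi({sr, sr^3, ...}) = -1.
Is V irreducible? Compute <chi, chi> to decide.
Not irreducible (reducible): <chi, chi> = 5 > 1.

<chi, chi> = (1/|G|) sum_C |C| * |chi(C)|^2 = (1/12)[1*|5|^2 + 1*|3|^2 + 2*|-3|^2 + 2*|-1|^2 + 3*|1|^2 + 3*|-1|^2]
  = (1/12)[(25) + (9) + (18) + (2) + (3) + (3)] = 60/12 = 5.
A character is irreducible iff <chi, chi> = 1, so this representation is reducible.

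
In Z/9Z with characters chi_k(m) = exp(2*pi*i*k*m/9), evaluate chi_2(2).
chi_2(2) = zeta_9^4 = exp(8*I*pi/9)

Details: chi_2(2) = zeta_9^(2*2) = zeta_9^4. Since zeta_9^9 = 1, this equals zeta_9^4 = exp(2*pi*i*4/9) = exp(8*I*pi/9).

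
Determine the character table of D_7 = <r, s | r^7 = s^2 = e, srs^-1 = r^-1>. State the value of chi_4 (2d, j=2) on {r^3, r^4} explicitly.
Conjugacy classes: {e} of size 1, {r^1, r^6} of size 2, {r^2, r^5} of size 2, {r^3, r^4} of size 2, {s, sr, ..., sr^6} of size 7.
Character table:
  irrep \ class              {e} (size 1)  {r^1, r^6} (size 2)  {r^2, r^5} (size 2)  {r^3, r^4} (size 2)  {s, sr, ..., sr^6} (size 7)
  chi_1 (triv)               1             1                    1                    1                    1                          
  chi_2 (sign: r->1, s->-1)  1             1                    1                    1                    -1                         
  chi_3 (2d, j=1)            2             2*cos(2*pi/7)        -2*cos(3*pi/7)       -2*cos(pi/7)         0                          
  chi_4 (2d, j=2)            2             -2*cos(3*pi/7)       -2*cos(pi/7)         2*cos(2*pi/7)        0                          
  chi_5 (2d, j=3)            2             -2*cos(pi/7)         2*cos(2*pi/7)        -2*cos(3*pi/7)       0                          

Spot check: chi_4 (2d, j=2) on {r^3, r^4} = 2*cos(2*pi/7).

Solution. D_7 has order 2*7 = 14 with 5 conjugacy classes, hence 5 irreducibles. Sum of squared dims 1 + 1 + 4 + 4 + 4 = 14 = |G|. Linear characters come from the abelianisation; the 2-dimensional irreps have character r^k -> 2*cos(2*pi*j*k/7), reflections -> 0.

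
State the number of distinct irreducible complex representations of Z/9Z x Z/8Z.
72

Proof sketch: The number of irreducible complex representations of a finite group equals its number of conjugacy classes. Z/9Z x Z/8Z is abelian of order 72, so every element is its own conjugacy class: 72 classes, so Z/9Z x Z/8Z (order 72) has exactly 72 irreducible complex representations.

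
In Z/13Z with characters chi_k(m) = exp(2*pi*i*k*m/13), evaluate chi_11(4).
chi_11(4) = zeta_13^44 = exp(10*I*pi/13)

Why: chi_11(4) = zeta_13^(11*4) = zeta_13^44. Since zeta_13^13 = 1, this equals zeta_13^5 = exp(2*pi*i*5/13) = exp(10*I*pi/13).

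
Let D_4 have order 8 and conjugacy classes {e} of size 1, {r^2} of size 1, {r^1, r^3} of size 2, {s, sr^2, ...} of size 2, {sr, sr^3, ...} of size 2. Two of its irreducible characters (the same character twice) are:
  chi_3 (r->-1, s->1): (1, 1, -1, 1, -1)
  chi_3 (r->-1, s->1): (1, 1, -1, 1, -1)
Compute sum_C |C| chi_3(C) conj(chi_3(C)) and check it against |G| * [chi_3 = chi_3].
Sum = 8 = |G| = 8; so <chi_3, chi_3> = 1 (norm-1 confirms irreducibility).

Compute term by term over conjugacy classes (|C| * chi_3(C) * conj(chi_3(C))):
  1*(1)*conj(1) + 1*(1)*conj(1) + 2*(-1)*conj(-1) + 2*(1)*conj(1) + 2*(-1)*conj(-1)
  = (1) + (1) + (2) + (2) + (2)
  = 8.
Dividing by |G| = 8 gives 8/8 = 1, matching the row-orthogonality relation <chi_3, chi_3> = [chi_3 = chi_3].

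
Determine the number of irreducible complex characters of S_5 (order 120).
7

Proof sketch: The number of irreducible complex representations of a finite group equals its number of conjugacy classes. Conjugacy classes in S_5 correspond to cycle types, i.e. partitions of 5; there are p(5) = 7 of them, so S_5 (order 120) has exactly 7 irreducible complex representations.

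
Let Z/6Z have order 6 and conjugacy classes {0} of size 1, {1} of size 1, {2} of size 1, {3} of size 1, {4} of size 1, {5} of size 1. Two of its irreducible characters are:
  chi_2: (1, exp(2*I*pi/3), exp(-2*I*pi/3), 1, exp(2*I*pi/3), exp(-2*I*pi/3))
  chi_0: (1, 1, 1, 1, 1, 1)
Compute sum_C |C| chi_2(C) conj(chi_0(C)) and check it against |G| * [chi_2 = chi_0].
Sum = 0; so <chi_2, chi_0> = 0 (distinct irreducibles are orthogonal).

Compute term by term over conjugacy classes (|C| * chi_2(C) * conj(chi_0(C))):
  1*(1)*conj(1) + 1*(exp(2*I*pi/3))*conj(1) + 1*(exp(-2*I*pi/3))*conj(1) + 1*(1)*conj(1) + 1*(exp(2*I*pi/3))*conj(1) + 1*(exp(-2*I*pi/3))*conj(1)
  = (1) + (exp(2*I*pi/3)) + (exp(-2*I*pi/3)) + (1) + (exp(2*I*pi/3)) + (exp(-2*I*pi/3))
  = 0.
(Exp terms are combined using exp(i*s)*conj(exp(i*t)) = exp(i*(s-t)), and sums of them are collapsed using the identity that for every m > 1 the m distinct m-th roots of unity sum to 0, e.g. 1 + exp(2*I*pi/3) + exp(-2*I*pi/3) = 0.)
Dividing by |G| = 6 gives 0/6 = 0, matching the row-orthogonality relation <chi_2, chi_0> = [chi_2 = chi_0].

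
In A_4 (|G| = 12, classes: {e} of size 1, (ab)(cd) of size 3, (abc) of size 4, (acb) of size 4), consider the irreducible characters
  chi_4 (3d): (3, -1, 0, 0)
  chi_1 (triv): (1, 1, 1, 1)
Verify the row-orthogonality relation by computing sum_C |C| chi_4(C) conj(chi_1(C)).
Sum = 0; so <chi_4, chi_1> = 0 (distinct irreducibles are orthogonal).

Argument: Compute term by term over conjugacy classes (|C| * chi_4(C) * conj(chi_1(C))):
  1*(3)*conj(1) + 3*(-1)*conj(1) + 4*(0)*conj(1) + 4*(0)*conj(1)
  = (3) + (-3) + (0) + (0)
  = 0.
(Exp terms are combined using exp(i*s)*conj(exp(i*t)) = exp(i*(s-t)), and sums of them are collapsed using the identity that for every m > 1 the m distinct m-th roots of unity sum to 0, e.g. 1 + exp(2*I*pi/3) + exp(-2*I*pi/3) = 0.)
Dividing by |G| = 12 gives 0/12 = 0, matching the row-orthogonality relation <chi_4, chi_1> = [chi_4 = chi_1].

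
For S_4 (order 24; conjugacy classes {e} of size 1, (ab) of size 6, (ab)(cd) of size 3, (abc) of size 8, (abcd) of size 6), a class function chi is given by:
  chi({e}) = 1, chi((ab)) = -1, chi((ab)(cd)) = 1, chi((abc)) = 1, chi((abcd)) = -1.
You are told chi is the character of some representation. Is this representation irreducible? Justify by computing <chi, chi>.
Irreducible: <chi, chi> = 1.

Argument: <chi, chi> = (1/|G|) sum_C |C| * |chi(C)|^2 = (1/24)[1*|1|^2 + 6*|-1|^2 + 3*|1|^2 + 8*|1|^2 + 6*|-1|^2]
  = (1/24)[(1) + (6) + (3) + (8) + (6)] = 24/24 = 1.
A character is irreducible iff <chi, chi> = 1, so this representation is irreducible.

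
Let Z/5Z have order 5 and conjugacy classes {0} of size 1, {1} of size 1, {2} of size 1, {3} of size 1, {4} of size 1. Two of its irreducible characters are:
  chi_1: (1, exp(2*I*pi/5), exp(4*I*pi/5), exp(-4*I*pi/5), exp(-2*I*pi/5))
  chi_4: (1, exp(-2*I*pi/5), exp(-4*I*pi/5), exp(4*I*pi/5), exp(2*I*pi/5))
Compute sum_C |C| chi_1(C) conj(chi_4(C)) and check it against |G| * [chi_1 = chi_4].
Sum = 0; so <chi_1, chi_4> = 0 (distinct irreducibles are orthogonal).

Argument: Compute term by term over conjugacy classes (|C| * chi_1(C) * conj(chi_4(C))):
  1*(1)*conj(1) + 1*(exp(2*I*pi/5))*conj(exp(-2*I*pi/5)) + 1*(exp(4*I*pi/5))*conj(exp(-4*I*pi/5)) + 1*(exp(-4*I*pi/5))*conj(exp(4*I*pi/5)) + 1*(exp(-2*I*pi/5))*conj(exp(2*I*pi/5))
  = (1) + (exp(4*I*pi/5)) + (exp(-2*I*pi/5)) + (exp(2*I*pi/5)) + (exp(-4*I*pi/5))
  = 0.
(Exp terms are combined using exp(i*s)*conj(exp(i*t)) = exp(i*(s-t)), and sums of them are collapsed using the identity that for every m > 1 the m distinct m-th roots of unity sum to 0, e.g. 1 + exp(2*I*pi/3) + exp(-2*I*pi/3) = 0.)
Dividing by |G| = 5 gives 0/5 = 0, matching the row-orthogonality relation <chi_1, chi_4> = [chi_1 = chi_4].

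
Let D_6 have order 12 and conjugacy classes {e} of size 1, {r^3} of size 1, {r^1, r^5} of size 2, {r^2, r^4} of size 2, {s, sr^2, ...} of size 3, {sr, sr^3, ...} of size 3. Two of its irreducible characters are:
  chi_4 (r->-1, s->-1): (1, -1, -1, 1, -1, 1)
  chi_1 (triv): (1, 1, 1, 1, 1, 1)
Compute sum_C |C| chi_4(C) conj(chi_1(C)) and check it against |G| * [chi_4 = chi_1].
Sum = 0; so <chi_4, chi_1> = 0 (distinct irreducibles are orthogonal).

Why: Compute term by term over conjugacy classes (|C| * chi_4(C) * conj(chi_1(C))):
  1*(1)*conj(1) + 1*(-1)*conj(1) + 2*(-1)*conj(1) + 2*(1)*conj(1) + 3*(-1)*conj(1) + 3*(1)*conj(1)
  = (1) + (-1) + (-2) + (2) + (-3) + (3)
  = 0.
Dividing by |G| = 12 gives 0/12 = 0, matching the row-orthogonality relation <chi_4, chi_1> = [chi_4 = chi_1].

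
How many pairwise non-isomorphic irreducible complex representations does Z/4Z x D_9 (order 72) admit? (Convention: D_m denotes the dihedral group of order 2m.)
24

Justification: The number of irreducible complex representations of a finite group equals its number of conjugacy classes. For a direct product, #classes(G x H) = #classes(G) * #classes(H). Z/4Z has 4 classes (abelian), D_9 has 6 classes, so 4 * 6 = 24, so Z/4Z x D_9 (order 72) has exactly 24 irreducible complex representations.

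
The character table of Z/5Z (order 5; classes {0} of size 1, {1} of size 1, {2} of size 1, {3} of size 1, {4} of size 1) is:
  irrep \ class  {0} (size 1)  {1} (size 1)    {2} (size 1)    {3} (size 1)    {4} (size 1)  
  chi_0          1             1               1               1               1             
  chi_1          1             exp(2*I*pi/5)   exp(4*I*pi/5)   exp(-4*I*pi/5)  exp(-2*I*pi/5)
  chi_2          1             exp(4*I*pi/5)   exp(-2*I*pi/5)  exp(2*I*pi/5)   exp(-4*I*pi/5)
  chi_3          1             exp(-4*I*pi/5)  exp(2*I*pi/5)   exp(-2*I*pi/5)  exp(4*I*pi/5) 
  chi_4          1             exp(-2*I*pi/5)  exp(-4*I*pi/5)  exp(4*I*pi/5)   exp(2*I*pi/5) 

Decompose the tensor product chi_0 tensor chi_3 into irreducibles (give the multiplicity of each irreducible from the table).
chi_0 tensor chi_3 = chi_3 (all other irreducibles have multiplicity 0).

Argument: The character of a tensor product is the pointwise product (chi_0 * chi_3)(C) = chi_0(C) * chi_3(C):
  {0}: (1)*(1), {1}: (1)*(exp(-4*I*pi/5)), {2}: (1)*(exp(2*I*pi/5)), {3}: (1)*(exp(-2*I*pi/5)), {4}: (1)*(exp(4*I*pi/5))
so (chi_0 * chi_3) takes values
  {0} -> 1, {1} -> exp(-4*I*pi/5), {2} -> exp(2*I*pi/5), {3} -> exp(-2*I*pi/5), {4} -> exp(4*I*pi/5).
Now take the inner product of this character with each irreducible chi from the table, <chi_0*chi_3, chi> = (1/5) sum_C |C| (chi_0*chi_3)(C) conj(chi(C)):
  <chi_0*chi_3, chi_0> = (1/5)[1*(1)*conj(1) + 1*(exp(-4*I*pi/5))*conj(1) + 1*(exp(2*I*pi/5))*conj(1) + 1*(exp(-2*I*pi/5))*conj(1) + 1*(exp(4*I*pi/5))*conj(1)]
      = (1/5)[(1) + (exp(-4*I*pi/5)) + (exp(2*I*pi/5)) + (exp(-2*I*pi/5)) + (exp(4*I*pi/5))] = 0/5 = 0
  <chi_0*chi_3, chi_1> = (1/5)[1*(1)*conj(1) + 1*(exp(-4*I*pi/5))*conj(exp(2*I*pi/5)) + 1*(exp(2*I*pi/5))*conj(exp(4*I*pi/5)) + 1*(exp(-2*I*pi/5))*conj(exp(-4*I*pi/5)) + 1*(exp(4*I*pi/5))*conj(exp(-2*I*pi/5))]
      = (1/5)[(1) + (exp(4*I*pi/5)) + (exp(-2*I*pi/5)) + (exp(2*I*pi/5)) + (exp(-4*I*pi/5))] = 0/5 = 0
  <chi_0*chi_3, chi_2> = (1/5)[1*(1)*conj(1) + 1*(exp(-4*I*pi/5))*conj(exp(4*I*pi/5)) + 1*(exp(2*I*pi/5))*conj(exp(-2*I*pi/5)) + 1*(exp(-2*I*pi/5))*conj(exp(2*I*pi/5)) + 1*(exp(4*I*pi/5))*conj(exp(-4*I*pi/5))]
      = (1/5)[(1) + (exp(2*I*pi/5)) + (exp(4*I*pi/5)) + (exp(-4*I*pi/5)) + (exp(-2*I*pi/5))] = 0/5 = 0
  <chi_0*chi_3, chi_3> = (1/5)[1*(1)*conj(1) + 1*(exp(-4*I*pi/5))*conj(exp(-4*I*pi/5)) + 1*(exp(2*I*pi/5))*conj(exp(2*I*pi/5)) + 1*(exp(-2*I*pi/5))*conj(exp(-2*I*pi/5)) + 1*(exp(4*I*pi/5))*conj(exp(4*I*pi/5))]
      = (1/5)[(1) + (1) + (1) + (1) + (1)] = 5/5 = 1
  <chi_0*chi_3, chi_4> = (1/5)[1*(1)*conj(1) + 1*(exp(-4*I*pi/5))*conj(exp(-2*I*pi/5)) + 1*(exp(2*I*pi/5))*conj(exp(-4*I*pi/5)) + 1*(exp(-2*I*pi/5))*conj(exp(4*I*pi/5)) + 1*(exp(4*I*pi/5))*conj(exp(2*I*pi/5))]
      = (1/5)[(1) + (exp(-2*I*pi/5)) + (exp(-4*I*pi/5)) + (exp(4*I*pi/5)) + (exp(2*I*pi/5))] = 0/5 = 0
(Exp terms are combined using exp(i*s)*conj(exp(i*t)) = exp(i*(s-t)), and sums of them are collapsed using the identity that for every m > 1 the m distinct m-th roots of unity sum to 0, e.g. 1 + exp(2*I*pi/3) + exp(-2*I*pi/3) = 0.)
Hence the multiplicities are chi_3: 1. Dimension check: dim(chi_0)*dim(chi_3) = 1*1 = 1 and sum (mult * dim) = 1*1 = 1.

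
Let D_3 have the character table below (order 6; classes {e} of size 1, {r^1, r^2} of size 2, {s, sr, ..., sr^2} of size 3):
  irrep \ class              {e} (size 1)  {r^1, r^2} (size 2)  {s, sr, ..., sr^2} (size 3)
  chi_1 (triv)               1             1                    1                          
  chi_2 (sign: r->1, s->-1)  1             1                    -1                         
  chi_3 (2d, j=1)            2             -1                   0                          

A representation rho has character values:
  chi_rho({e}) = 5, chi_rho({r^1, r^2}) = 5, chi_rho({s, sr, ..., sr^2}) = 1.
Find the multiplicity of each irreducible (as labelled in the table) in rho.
Multiplicities: chi_1: 3, chi_2: 2, chi_3: 0.

Explanation: Use <chi_rho, chi> = (1/|G|) sum_C |C| * chi_rho(C) * conj(chi(C)) with |G| = 6 for each irreducible chi in the table:
  <chi_rho, chi_1> = (1/6)[1*(5)*conj(1) + 2*(5)*conj(1) + 3*(1)*conj(1)]
      = (1/6)[(5) + (10) + (3)] = 18/6 = 3
  <chi_rho, chi_2> = (1/6)[1*(5)*conj(1) + 2*(5)*conj(1) + 3*(1)*conj(-1)]
      = (1/6)[(5) + (10) + (-3)] = 12/6 = 2
  <chi_rho, chi_3> = (1/6)[1*(5)*conj(2) + 2*(5)*conj(-1) + 3*(1)*conj(0)]
      = (1/6)[(10) + (-10) + (0)] = 0/6 = 0
Dimension check: dim(rho) = sum (mult * dim) = 3*1 + 2*1 + 0*2 = 5 = chi_rho(e) = 5.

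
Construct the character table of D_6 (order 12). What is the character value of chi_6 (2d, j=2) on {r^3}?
Conjugacy classes: {e} of size 1, {r^3} of size 1, {r^1, r^5} of size 2, {r^2, r^4} of size 2, {s, sr^2, ...} of size 3, {sr, sr^3, ...} of size 3.
Character table:
  irrep \ class              {e} (size 1)  {r^3} (size 1)  {r^1, r^5} (size 2)  {r^2, r^4} (size 2)  {s, sr^2, ...} (size 3)  {sr, sr^3, ...} (size 3)
  chi_1 (triv)               1             1               1                    1                    1                        1                       
  chi_2 (sign: r->1, s->-1)  1             1               1                    1                    -1                       -1                      
  chi_3 (r->-1, s->1)        1             -1              -1                   1                    1                        -1                      
  chi_4 (r->-1, s->-1)       1             -1              -1                   1                    -1                       1                       
  chi_5 (2d, j=1)            2             -2              1                    -1                   0                        0                       
  chi_6 (2d, j=2)            2             2               -1                   -1                   0                        0                       

Spot check: chi_6 (2d, j=2) on {r^3} = 2.

Explanation: D_6 has order 2*6 = 12 with 6 conjugacy classes, hence 6 irreducibles. Sum of squared dims 1 + 1 + 1 + 1 + 4 + 4 = 12 = |G|. Linear characters come from the abelianisation; the 2-dimensional irreps have character r^k -> 2*cos(2*pi*j*k/6), reflections -> 0.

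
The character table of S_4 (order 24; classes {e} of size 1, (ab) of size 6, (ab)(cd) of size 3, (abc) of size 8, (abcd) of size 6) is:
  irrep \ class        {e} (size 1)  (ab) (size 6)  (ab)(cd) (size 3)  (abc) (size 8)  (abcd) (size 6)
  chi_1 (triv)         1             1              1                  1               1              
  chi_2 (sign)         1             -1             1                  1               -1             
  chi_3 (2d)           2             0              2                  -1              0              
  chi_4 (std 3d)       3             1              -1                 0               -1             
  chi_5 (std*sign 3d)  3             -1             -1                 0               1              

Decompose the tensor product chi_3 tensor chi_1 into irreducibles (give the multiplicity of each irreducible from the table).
chi_3 tensor chi_1 = chi_3 (all other irreducibles have multiplicity 0).

The character of a tensor product is the pointwise product (chi_3 * chi_1)(C) = chi_3(C) * chi_1(C):
  {e}: (2)*(1), (ab): (0)*(1), (ab)(cd): (2)*(1), (abc): (-1)*(1), (abcd): (0)*(1)
so (chi_3 * chi_1) takes values
  {e} -> 2, (ab) -> 0, (ab)(cd) -> 2, (abc) -> -1, (abcd) -> 0.
Now take the inner product of this character with each irreducible chi from the table, <chi_3*chi_1, chi> = (1/24) sum_C |C| (chi_3*chi_1)(C) conj(chi(C)):
  <chi_3*chi_1, chi_1> = (1/24)[1*(2)*conj(1) + 6*(0)*conj(1) + 3*(2)*conj(1) + 8*(-1)*conj(1) + 6*(0)*conj(1)]
      = (1/24)[(2) + (0) + (6) + (-8) + (0)] = 0/24 = 0
  <chi_3*chi_1, chi_2> = (1/24)[1*(2)*conj(1) + 6*(0)*conj(-1) + 3*(2)*conj(1) + 8*(-1)*conj(1) + 6*(0)*conj(-1)]
      = (1/24)[(2) + (0) + (6) + (-8) + (0)] = 0/24 = 0
  <chi_3*chi_1, chi_3> = (1/24)[1*(2)*conj(2) + 6*(0)*conj(0) + 3*(2)*conj(2) + 8*(-1)*conj(-1) + 6*(0)*conj(0)]
      = (1/24)[(4) + (0) + (12) + (8) + (0)] = 24/24 = 1
  <chi_3*chi_1, chi_4> = (1/24)[1*(2)*conj(3) + 6*(0)*conj(1) + 3*(2)*conj(-1) + 8*(-1)*conj(0) + 6*(0)*conj(-1)]
      = (1/24)[(6) + (0) + (-6) + (0) + (0)] = 0/24 = 0
  <chi_3*chi_1, chi_5> = (1/24)[1*(2)*conj(3) + 6*(0)*conj(-1) + 3*(2)*conj(-1) + 8*(-1)*conj(0) + 6*(0)*conj(1)]
      = (1/24)[(6) + (0) + (-6) + (0) + (0)] = 0/24 = 0
Hence the multiplicities are chi_3: 1. Dimension check: dim(chi_3)*dim(chi_1) = 2*1 = 2 and sum (mult * dim) = 1*2 = 2.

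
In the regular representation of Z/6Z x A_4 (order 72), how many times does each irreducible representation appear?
Each irreducible V_i of dimension d_i appears with multiplicity d_i, i.e. rho_reg = (direct sum over all irreducibles V_i) d_i V_i. The irreducible dimensions for Z/6Z x A_4 are 1, 1, 1, 1, 1, 1, 1, 1, 1, 1, 1, 1, 1, 1, 1, 1, 1, 1, 3, 3, 3, 3, 3, 3: 18 irreducibles of dimension 1, each with multiplicity 1; 6 irreducibles of dimension 3, each with multiplicity 3. Total dimension 18*1*1 + 6*3*3 = 72 = |G|.

Justification: General theorem: in the regular representation of a finite group G, each irreducible appears with multiplicity equal to its dimension. Check: dim(rho_reg) = sum d_i^2 = 1 + 1 + 1 + 1 + 1 + 1 + 1 + 1 + 1 + 1 + 1 + 1 + 1 + 1 + 1 + 1 + 1 + 1 + 9 + 9 + 9 + 9 + 9 + 9 = 72 = |G|.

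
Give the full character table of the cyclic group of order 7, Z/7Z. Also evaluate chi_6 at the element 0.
Character table of Z/7Z (irreps indexed chi_0,...,chi_6 with chi_k(m) = zeta_7^(k*m), zeta_7 = exp(2*pi*i/7)):
  irrep \ class  {0} (size 1)  {1} (size 1)    {2} (size 1)    {3} (size 1)    {4} (size 1)    {5} (size 1)    {6} (size 1)  
  chi_0          1             1               1               1               1               1               1             
  chi_1          1             exp(2*I*pi/7)   exp(4*I*pi/7)   exp(6*I*pi/7)   exp(-6*I*pi/7)  exp(-4*I*pi/7)  exp(-2*I*pi/7)
  chi_2          1             exp(4*I*pi/7)   exp(-6*I*pi/7)  exp(-2*I*pi/7)  exp(2*I*pi/7)   exp(6*I*pi/7)   exp(-4*I*pi/7)
  chi_3          1             exp(6*I*pi/7)   exp(-2*I*pi/7)  exp(4*I*pi/7)   exp(-4*I*pi/7)  exp(2*I*pi/7)   exp(-6*I*pi/7)
  chi_4          1             exp(-6*I*pi/7)  exp(2*I*pi/7)   exp(-4*I*pi/7)  exp(4*I*pi/7)   exp(-2*I*pi/7)  exp(6*I*pi/7) 
  chi_5          1             exp(-4*I*pi/7)  exp(6*I*pi/7)   exp(2*I*pi/7)   exp(-2*I*pi/7)  exp(-6*I*pi/7)  exp(4*I*pi/7) 
  chi_6          1             exp(-2*I*pi/7)  exp(-4*I*pi/7)  exp(-6*I*pi/7)  exp(6*I*pi/7)   exp(4*I*pi/7)   exp(2*I*pi/7) 

Spot check: chi_6(0) = zeta_7^(6*0) = zeta_7^0 = 1.

Derivation: Z/7Z is abelian, so all 7 irreducible complex representations are 1-dimensional. They are given by chi_k(m) = zeta_7^(k*m) for k = 0,...,6. Row orthogonality: sum_m chi_k(m) conj(chi_l(m)) = 7 * [k = l].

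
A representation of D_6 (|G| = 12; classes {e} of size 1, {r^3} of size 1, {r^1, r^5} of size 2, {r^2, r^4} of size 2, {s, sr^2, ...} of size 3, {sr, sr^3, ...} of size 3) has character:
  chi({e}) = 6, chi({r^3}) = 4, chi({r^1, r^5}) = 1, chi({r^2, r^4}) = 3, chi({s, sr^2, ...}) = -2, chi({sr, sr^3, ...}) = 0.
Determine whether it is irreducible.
Not irreducible (reducible): <chi, chi> = 7 > 1.

Proof sketch: <chi, chi> = (1/|G|) sum_C |C| * |chi(C)|^2 = (1/12)[1*|6|^2 + 1*|4|^2 + 2*|1|^2 + 2*|3|^2 + 3*|-2|^2 + 3*|0|^2]
  = (1/12)[(36) + (16) + (2) + (18) + (12) + (0)] = 84/12 = 7.
A character is irreducible iff <chi, chi> = 1, so this representation is reducible.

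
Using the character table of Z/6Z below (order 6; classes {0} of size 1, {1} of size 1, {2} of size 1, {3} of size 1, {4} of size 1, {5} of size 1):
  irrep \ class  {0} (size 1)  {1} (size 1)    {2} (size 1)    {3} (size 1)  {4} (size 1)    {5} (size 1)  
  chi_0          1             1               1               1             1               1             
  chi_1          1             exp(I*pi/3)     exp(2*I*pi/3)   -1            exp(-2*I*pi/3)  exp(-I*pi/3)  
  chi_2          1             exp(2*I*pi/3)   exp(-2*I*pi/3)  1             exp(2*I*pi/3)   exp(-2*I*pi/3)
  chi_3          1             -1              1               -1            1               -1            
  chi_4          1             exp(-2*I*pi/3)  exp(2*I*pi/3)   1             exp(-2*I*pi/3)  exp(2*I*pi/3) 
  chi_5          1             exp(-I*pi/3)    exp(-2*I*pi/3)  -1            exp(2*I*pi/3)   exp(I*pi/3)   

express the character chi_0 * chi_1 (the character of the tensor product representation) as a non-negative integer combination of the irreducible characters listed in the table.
chi_0 tensor chi_1 = chi_1 (all other irreducibles have multiplicity 0).

Explanation: The character of a tensor product is the pointwise product (chi_0 * chi_1)(C) = chi_0(C) * chi_1(C):
  {0}: (1)*(1), {1}: (1)*(exp(I*pi/3)), {2}: (1)*(exp(2*I*pi/3)), {3}: (1)*(-1), {4}: (1)*(exp(-2*I*pi/3)), {5}: (1)*(exp(-I*pi/3))
so (chi_0 * chi_1) takes values
  {0} -> 1, {1} -> exp(I*pi/3), {2} -> exp(2*I*pi/3), {3} -> -1, {4} -> exp(-2*I*pi/3), {5} -> exp(-I*pi/3).
Now take the inner product of this character with each irreducible chi from the table, <chi_0*chi_1, chi> = (1/6) sum_C |C| (chi_0*chi_1)(C) conj(chi(C)):
  <chi_0*chi_1, chi_0> = (1/6)[1*(1)*conj(1) + 1*(exp(I*pi/3))*conj(1) + 1*(exp(2*I*pi/3))*conj(1) + 1*(-1)*conj(1) + 1*(exp(-2*I*pi/3))*conj(1) + 1*(exp(-I*pi/3))*conj(1)]
      = (1/6)[(1) + (exp(I*pi/3)) + (exp(2*I*pi/3)) + (-1) + (exp(-2*I*pi/3)) + (exp(-I*pi/3))] = 0/6 = 0
  <chi_0*chi_1, chi_1> = (1/6)[1*(1)*conj(1) + 1*(exp(I*pi/3))*conj(exp(I*pi/3)) + 1*(exp(2*I*pi/3))*conj(exp(2*I*pi/3)) + 1*(-1)*conj(-1) + 1*(exp(-2*I*pi/3))*conj(exp(-2*I*pi/3)) + 1*(exp(-I*pi/3))*conj(exp(-I*pi/3))]
      = (1/6)[(1) + (1) + (1) + (1) + (1) + (1)] = 6/6 = 1
  <chi_0*chi_1, chi_2> = (1/6)[1*(1)*conj(1) + 1*(exp(I*pi/3))*conj(exp(2*I*pi/3)) + 1*(exp(2*I*pi/3))*conj(exp(-2*I*pi/3)) + 1*(-1)*conj(1) + 1*(exp(-2*I*pi/3))*conj(exp(2*I*pi/3)) + 1*(exp(-I*pi/3))*conj(exp(-2*I*pi/3))]
      = (1/6)[(1) + (exp(-I*pi/3)) + (exp(-2*I*pi/3)) + (-1) + (exp(2*I*pi/3)) + (exp(I*pi/3))] = 0/6 = 0
  <chi_0*chi_1, chi_3> = (1/6)[1*(1)*conj(1) + 1*(exp(I*pi/3))*conj(-1) + 1*(exp(2*I*pi/3))*conj(1) + 1*(-1)*conj(-1) + 1*(exp(-2*I*pi/3))*conj(1) + 1*(exp(-I*pi/3))*conj(-1)]
      = (1/6)[(1) + (-exp(I*pi/3)) + (exp(2*I*pi/3)) + (1) + (exp(-2*I*pi/3)) + (-exp(-I*pi/3))] = 0/6 = 0
  <chi_0*chi_1, chi_4> = (1/6)[1*(1)*conj(1) + 1*(exp(I*pi/3))*conj(exp(-2*I*pi/3)) + 1*(exp(2*I*pi/3))*conj(exp(2*I*pi/3)) + 1*(-1)*conj(1) + 1*(exp(-2*I*pi/3))*conj(exp(-2*I*pi/3)) + 1*(exp(-I*pi/3))*conj(exp(2*I*pi/3))]
      = (1/6)[(1) + (-1) + (1) + (-1) + (1) + (-1)] = 0/6 = 0
  <chi_0*chi_1, chi_5> = (1/6)[1*(1)*conj(1) + 1*(exp(I*pi/3))*conj(exp(-I*pi/3)) + 1*(exp(2*I*pi/3))*conj(exp(-2*I*pi/3)) + 1*(-1)*conj(-1) + 1*(exp(-2*I*pi/3))*conj(exp(2*I*pi/3)) + 1*(exp(-I*pi/3))*conj(exp(I*pi/3))]
      = (1/6)[(1) + (exp(2*I*pi/3)) + (exp(-2*I*pi/3)) + (1) + (exp(2*I*pi/3)) + (exp(-2*I*pi/3))] = 0/6 = 0
(Exp terms are combined using exp(i*s)*conj(exp(i*t)) = exp(i*(s-t)), and sums of them are collapsed using the identity that for every m > 1 the m distinct m-th roots of unity sum to 0, e.g. 1 + exp(2*I*pi/3) + exp(-2*I*pi/3) = 0.)
Hence the multiplicities are chi_1: 1. Dimension check: dim(chi_0)*dim(chi_1) = 1*1 = 1 and sum (mult * dim) = 1*1 = 1.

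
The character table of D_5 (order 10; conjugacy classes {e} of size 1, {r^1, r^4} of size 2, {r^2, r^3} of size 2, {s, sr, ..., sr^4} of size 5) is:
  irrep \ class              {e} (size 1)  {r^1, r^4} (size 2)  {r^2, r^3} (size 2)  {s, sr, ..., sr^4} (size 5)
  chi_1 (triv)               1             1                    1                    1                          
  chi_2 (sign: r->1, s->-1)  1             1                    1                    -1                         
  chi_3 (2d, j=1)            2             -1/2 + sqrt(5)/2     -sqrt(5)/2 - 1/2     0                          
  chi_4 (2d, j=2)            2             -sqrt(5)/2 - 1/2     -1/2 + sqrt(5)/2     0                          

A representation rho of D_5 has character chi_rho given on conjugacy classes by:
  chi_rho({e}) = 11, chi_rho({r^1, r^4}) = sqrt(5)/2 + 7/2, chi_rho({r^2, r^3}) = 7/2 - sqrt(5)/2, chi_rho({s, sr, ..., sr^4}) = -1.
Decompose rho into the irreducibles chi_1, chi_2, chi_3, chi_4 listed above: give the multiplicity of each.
Multiplicities: chi_1: 2, chi_2: 3, chi_3: 2, chi_4: 1.

Why: Use <chi_rho, chi> = (1/|G|) sum_C |C| * chi_rho(C) * conj(chi(C)) with |G| = 10 for each irreducible chi in the table:
  <chi_rho, chi_1> = (1/10)[1*(11)*conj(1) + 2*(sqrt(5)/2 + 7/2)*conj(1) + 2*(7/2 - sqrt(5)/2)*conj(1) + 5*(-1)*conj(1)]
      = (1/10)[(11) + (sqrt(5) + 7) + (7 - sqrt(5)) + (-5)] = 20/10 = 2
  <chi_rho, chi_2> = (1/10)[1*(11)*conj(1) + 2*(sqrt(5)/2 + 7/2)*conj(1) + 2*(7/2 - sqrt(5)/2)*conj(1) + 5*(-1)*conj(-1)]
      = (1/10)[(11) + (sqrt(5) + 7) + (7 - sqrt(5)) + (5)] = 30/10 = 3
  <chi_rho, chi_3> = (1/10)[1*(11)*conj(2) + 2*(sqrt(5)/2 + 7/2)*conj(-1/2 + sqrt(5)/2) + 2*(7/2 - sqrt(5)/2)*conj(-sqrt(5)/2 - 1/2) + 5*(-1)*conj(0)]
      = (1/10)[(22) + (-1 + 3*sqrt(5)) + (-3*sqrt(5) - 1) + (0)] = 20/10 = 2
  <chi_rho, chi_4> = (1/10)[1*(11)*conj(2) + 2*(sqrt(5)/2 + 7/2)*conj(-sqrt(5)/2 - 1/2) + 2*(7/2 - sqrt(5)/2)*conj(-1/2 + sqrt(5)/2) + 5*(-1)*conj(0)]
      = (1/10)[(22) + (-4*sqrt(5) - 6) + (-6 + 4*sqrt(5)) + (0)] = 10/10 = 1
Dimension check: dim(rho) = sum (mult * dim) = 2*1 + 3*1 + 2*2 + 1*2 = 11 = chi_rho(e) = 11.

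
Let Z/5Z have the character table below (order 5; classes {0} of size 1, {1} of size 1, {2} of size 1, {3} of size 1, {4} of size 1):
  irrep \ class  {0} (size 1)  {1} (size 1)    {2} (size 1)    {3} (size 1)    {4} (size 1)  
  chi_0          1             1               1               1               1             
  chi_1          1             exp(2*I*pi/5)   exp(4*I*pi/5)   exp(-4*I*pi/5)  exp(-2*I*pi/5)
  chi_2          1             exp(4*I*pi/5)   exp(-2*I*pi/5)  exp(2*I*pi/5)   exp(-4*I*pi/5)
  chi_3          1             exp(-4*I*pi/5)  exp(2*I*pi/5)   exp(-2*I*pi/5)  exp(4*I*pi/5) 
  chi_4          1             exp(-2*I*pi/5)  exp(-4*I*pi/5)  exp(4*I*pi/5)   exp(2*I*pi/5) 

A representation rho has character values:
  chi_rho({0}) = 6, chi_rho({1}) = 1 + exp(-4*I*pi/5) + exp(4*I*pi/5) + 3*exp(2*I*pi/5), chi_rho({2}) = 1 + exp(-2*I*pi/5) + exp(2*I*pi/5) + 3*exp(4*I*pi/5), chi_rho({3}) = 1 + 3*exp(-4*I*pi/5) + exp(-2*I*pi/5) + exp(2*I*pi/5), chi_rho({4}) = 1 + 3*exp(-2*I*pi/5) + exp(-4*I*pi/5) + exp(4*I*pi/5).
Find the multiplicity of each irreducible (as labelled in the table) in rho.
Multiplicities: chi_0: 1, chi_1: 3, chi_2: 1, chi_3: 1, chi_4: 0.

Argument: Use <chi_rho, chi> = (1/|G|) sum_C |C| * chi_rho(C) * conj(chi(C)) with |G| = 5 for each irreducible chi in the table:
  <chi_rho, chi_0> = (1/5)[1*(6)*conj(1) + 1*(1 + exp(-4*I*pi/5) + exp(4*I*pi/5) + 3*exp(2*I*pi/5))*conj(1) + 1*(1 + exp(-2*I*pi/5) + exp(2*I*pi/5) + 3*exp(4*I*pi/5))*conj(1) + 1*(1 + 3*exp(-4*I*pi/5) + exp(-2*I*pi/5) + exp(2*I*pi/5))*conj(1) + 1*(1 + 3*exp(-2*I*pi/5) + exp(-4*I*pi/5) + exp(4*I*pi/5))*conj(1)]
      = (1/5)[(6) + (1 + exp(-4*I*pi/5) + exp(4*I*pi/5) + 3*exp(2*I*pi/5)) + (1 + exp(-2*I*pi/5) + exp(2*I*pi/5) + 3*exp(4*I*pi/5)) + (1 + 3*exp(-4*I*pi/5) + exp(-2*I*pi/5) + exp(2*I*pi/5)) + (1 + 3*exp(-2*I*pi/5) + exp(-4*I*pi/5) + exp(4*I*pi/5))] = 5/5 = 1
  <chi_rho, chi_1> = (1/5)[1*(6)*conj(1) + 1*(1 + exp(-4*I*pi/5) + exp(4*I*pi/5) + 3*exp(2*I*pi/5))*conj(exp(2*I*pi/5)) + 1*(1 + exp(-2*I*pi/5) + exp(2*I*pi/5) + 3*exp(4*I*pi/5))*conj(exp(4*I*pi/5)) + 1*(1 + 3*exp(-4*I*pi/5) + exp(-2*I*pi/5) + exp(2*I*pi/5))*conj(exp(-4*I*pi/5)) + 1*(1 + 3*exp(-2*I*pi/5) + exp(-4*I*pi/5) + exp(4*I*pi/5))*conj(exp(-2*I*pi/5))]
      = (1/5)[(6) + (3 + exp(-2*I*pi/5) + exp(4*I*pi/5) + exp(2*I*pi/5)) + (3 + exp(-2*I*pi/5) + exp(-4*I*pi/5) + exp(4*I*pi/5)) + (3 + exp(-4*I*pi/5) + exp(4*I*pi/5) + exp(2*I*pi/5)) + (3 + exp(-2*I*pi/5) + exp(-4*I*pi/5) + exp(2*I*pi/5))] = 15/5 = 3
  <chi_rho, chi_2> = (1/5)[1*(6)*conj(1) + 1*(1 + exp(-4*I*pi/5) + exp(4*I*pi/5) + 3*exp(2*I*pi/5))*conj(exp(4*I*pi/5)) + 1*(1 + exp(-2*I*pi/5) + exp(2*I*pi/5) + 3*exp(4*I*pi/5))*conj(exp(-2*I*pi/5)) + 1*(1 + 3*exp(-4*I*pi/5) + exp(-2*I*pi/5) + exp(2*I*pi/5))*conj(exp(2*I*pi/5)) + 1*(1 + 3*exp(-2*I*pi/5) + exp(-4*I*pi/5) + exp(4*I*pi/5))*conj(exp(-4*I*pi/5))]
      = (1/5)[(6) + (1 + 3*exp(-2*I*pi/5) + exp(-4*I*pi/5) + exp(2*I*pi/5)) + (1 + 3*exp(-4*I*pi/5) + exp(4*I*pi/5) + exp(2*I*pi/5)) + (1 + exp(-2*I*pi/5) + exp(-4*I*pi/5) + 3*exp(4*I*pi/5)) + (1 + exp(-2*I*pi/5) + exp(4*I*pi/5) + 3*exp(2*I*pi/5))] = 5/5 = 1
  <chi_rho, chi_3> = (1/5)[1*(6)*conj(1) + 1*(1 + exp(-4*I*pi/5) + exp(4*I*pi/5) + 3*exp(2*I*pi/5))*conj(exp(-4*I*pi/5)) + 1*(1 + exp(-2*I*pi/5) + exp(2*I*pi/5) + 3*exp(4*I*pi/5))*conj(exp(2*I*pi/5)) + 1*(1 + 3*exp(-4*I*pi/5) + exp(-2*I*pi/5) + exp(2*I*pi/5))*conj(exp(-2*I*pi/5)) + 1*(1 + 3*exp(-2*I*pi/5) + exp(-4*I*pi/5) + exp(4*I*pi/5))*conj(exp(4*I*pi/5))]
      = (1/5)[(6) + (1 + 3*exp(-4*I*pi/5) + exp(-2*I*pi/5) + exp(4*I*pi/5)) + (1 + exp(-2*I*pi/5) + exp(-4*I*pi/5) + 3*exp(2*I*pi/5)) + (1 + 3*exp(-2*I*pi/5) + exp(4*I*pi/5) + exp(2*I*pi/5)) + (1 + exp(-4*I*pi/5) + exp(2*I*pi/5) + 3*exp(4*I*pi/5))] = 5/5 = 1
  <chi_rho, chi_4> = (1/5)[1*(6)*conj(1) + 1*(1 + exp(-4*I*pi/5) + exp(4*I*pi/5) + 3*exp(2*I*pi/5))*conj(exp(-2*I*pi/5)) + 1*(1 + exp(-2*I*pi/5) + exp(2*I*pi/5) + 3*exp(4*I*pi/5))*conj(exp(-4*I*pi/5)) + 1*(1 + 3*exp(-4*I*pi/5) + exp(-2*I*pi/5) + exp(2*I*pi/5))*conj(exp(4*I*pi/5)) + 1*(1 + 3*exp(-2*I*pi/5) + exp(-4*I*pi/5) + exp(4*I*pi/5))*conj(exp(2*I*pi/5))]
      = (1/5)[(6) + (exp(-2*I*pi/5) + exp(-4*I*pi/5) + exp(2*I*pi/5) + 3*exp(4*I*pi/5)) + (3*exp(-2*I*pi/5) + exp(-4*I*pi/5) + exp(4*I*pi/5) + exp(2*I*pi/5)) + (exp(-2*I*pi/5) + exp(-4*I*pi/5) + exp(4*I*pi/5) + 3*exp(2*I*pi/5)) + (3*exp(-4*I*pi/5) + exp(-2*I*pi/5) + exp(4*I*pi/5) + exp(2*I*pi/5))] = 0/5 = 0
(Exp terms are combined using exp(i*s)*conj(exp(i*t)) = exp(i*(s-t)), and sums of them are collapsed using the identity that for every m > 1 the m distinct m-th roots of unity sum to 0, e.g. 1 + exp(2*I*pi/3) + exp(-2*I*pi/3) = 0.)
Dimension check: dim(rho) = sum (mult * dim) = 1*1 + 3*1 + 1*1 + 1*1 + 0*1 = 6 = chi_rho(e) = 6.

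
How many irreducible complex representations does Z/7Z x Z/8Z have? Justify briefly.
56

Explanation: The number of irreducible complex representations of a finite group equals its number of conjugacy classes. Z/7Z x Z/8Z is abelian of order 56, so every element is its own conjugacy class: 56 classes, so Z/7Z x Z/8Z (order 56) has exactly 56 irreducible complex representations.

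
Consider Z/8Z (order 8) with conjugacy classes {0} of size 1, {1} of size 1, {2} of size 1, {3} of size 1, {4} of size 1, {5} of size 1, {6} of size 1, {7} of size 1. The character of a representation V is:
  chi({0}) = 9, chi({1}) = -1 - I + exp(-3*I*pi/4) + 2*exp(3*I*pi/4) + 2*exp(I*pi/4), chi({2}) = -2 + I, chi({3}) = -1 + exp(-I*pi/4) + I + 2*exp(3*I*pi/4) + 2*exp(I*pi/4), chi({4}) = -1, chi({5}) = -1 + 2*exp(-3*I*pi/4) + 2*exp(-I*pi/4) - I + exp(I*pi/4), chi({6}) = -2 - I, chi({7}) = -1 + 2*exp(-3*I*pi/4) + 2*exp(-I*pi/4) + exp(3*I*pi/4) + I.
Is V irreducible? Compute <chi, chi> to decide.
Not irreducible (reducible): <chi, chi> = 15 > 1.

Justification: <chi, chi> = (1/|G|) sum_C |C| * |chi(C)|^2 = (1/8)[1*|9|^2 + 1*|-1 - I + exp(-3*I*pi/4) + 2*exp(3*I*pi/4) + 2*exp(I*pi/4)|^2 + 1*|-2 + I|^2 + 1*|-1 + exp(-I*pi/4) + I + 2*exp(3*I*pi/4) + 2*exp(I*pi/4)|^2 + 1*|-1|^2 + 1*|-1 + 2*exp(-3*I*pi/4) + 2*exp(-I*pi/4) - I + exp(I*pi/4)|^2 + 1*|-2 - I|^2 + 1*|-1 + 2*exp(-3*I*pi/4) + 2*exp(-I*pi/4) + exp(3*I*pi/4) + I|^2]
  = (1/8)[(81) + (7 - 4*exp(I*pi/4) - exp(3*I*pi/4) - 2*exp(-3*I*pi/4) - 3*exp(-I*pi/4)) + (5) + (7 - 3*exp(3*I*pi/4) - 2*exp(I*pi/4) - exp(-I*pi/4) - 4*exp(-3*I*pi/4)) + (1) + (7 - 3*exp(3*I*pi/4) - 2*exp(I*pi/4) - exp(-I*pi/4) - 4*exp(-3*I*pi/4)) + (5) + (7 - 4*exp(I*pi/4) - exp(3*I*pi/4) - 2*exp(-3*I*pi/4) - 3*exp(-I*pi/4))] = 120/8 = 15.
(Exp terms are combined using exp(i*s)*conj(exp(i*t)) = exp(i*(s-t)), and sums of them are collapsed using the identity that for every m > 1 the m distinct m-th roots of unity sum to 0, e.g. 1 + exp(2*I*pi/3) + exp(-2*I*pi/3) = 0.)
A character is irreducible iff <chi, chi> = 1, so this representation is reducible.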